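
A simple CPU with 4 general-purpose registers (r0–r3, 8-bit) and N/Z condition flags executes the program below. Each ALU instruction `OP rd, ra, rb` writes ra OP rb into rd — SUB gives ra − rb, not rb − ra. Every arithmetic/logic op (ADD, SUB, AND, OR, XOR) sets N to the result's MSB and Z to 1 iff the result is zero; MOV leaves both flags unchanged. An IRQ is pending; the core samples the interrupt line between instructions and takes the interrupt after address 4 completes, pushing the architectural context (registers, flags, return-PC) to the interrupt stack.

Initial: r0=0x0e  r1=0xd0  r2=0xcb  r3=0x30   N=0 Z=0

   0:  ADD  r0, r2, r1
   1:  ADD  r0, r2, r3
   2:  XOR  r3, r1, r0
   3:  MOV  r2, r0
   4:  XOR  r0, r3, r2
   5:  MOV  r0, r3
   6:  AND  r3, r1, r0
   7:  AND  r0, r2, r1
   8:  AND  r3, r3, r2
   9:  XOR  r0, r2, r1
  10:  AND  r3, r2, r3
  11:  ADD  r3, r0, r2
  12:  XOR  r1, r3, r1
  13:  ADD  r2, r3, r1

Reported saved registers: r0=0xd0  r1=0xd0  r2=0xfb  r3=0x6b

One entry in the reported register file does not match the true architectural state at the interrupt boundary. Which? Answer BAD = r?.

after  0: r0=0x9b r1=0xd0 r2=0xcb r3=0x30  N=1 Z=0
after  1: r0=0xfb r1=0xd0 r2=0xcb r3=0x30  N=1 Z=0
after  2: r0=0xfb r1=0xd0 r2=0xcb r3=0x2b  N=0 Z=0
after  3: r0=0xfb r1=0xd0 r2=0xfb r3=0x2b  N=0 Z=0
after  4: r0=0xd0 r1=0xd0 r2=0xfb r3=0x2b  N=1 Z=0
-- IRQ taken; context saved, return-PC = 5 --
mismatch: r3: reported 0x6b vs actual 0x2b

BAD = r3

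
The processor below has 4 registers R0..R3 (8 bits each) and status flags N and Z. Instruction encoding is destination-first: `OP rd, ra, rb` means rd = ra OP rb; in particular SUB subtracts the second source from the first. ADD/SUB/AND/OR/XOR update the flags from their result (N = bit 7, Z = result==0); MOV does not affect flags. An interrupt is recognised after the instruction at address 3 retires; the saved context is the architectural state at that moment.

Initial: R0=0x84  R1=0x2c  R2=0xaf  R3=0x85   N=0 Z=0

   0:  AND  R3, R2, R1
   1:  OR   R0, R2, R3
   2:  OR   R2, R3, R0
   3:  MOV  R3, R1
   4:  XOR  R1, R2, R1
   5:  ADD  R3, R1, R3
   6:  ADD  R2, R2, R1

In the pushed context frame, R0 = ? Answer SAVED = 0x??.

after  0: R0=0x84 R1=0x2c R2=0xaf R3=0x2c  N=0 Z=0
after  1: R0=0xaf R1=0x2c R2=0xaf R3=0x2c  N=1 Z=0
after  2: R0=0xaf R1=0x2c R2=0xaf R3=0x2c  N=1 Z=0
after  3: R0=0xaf R1=0x2c R2=0xaf R3=0x2c  N=1 Z=0
-- IRQ taken; context saved, return-PC = 4 --

SAVED = 0xaf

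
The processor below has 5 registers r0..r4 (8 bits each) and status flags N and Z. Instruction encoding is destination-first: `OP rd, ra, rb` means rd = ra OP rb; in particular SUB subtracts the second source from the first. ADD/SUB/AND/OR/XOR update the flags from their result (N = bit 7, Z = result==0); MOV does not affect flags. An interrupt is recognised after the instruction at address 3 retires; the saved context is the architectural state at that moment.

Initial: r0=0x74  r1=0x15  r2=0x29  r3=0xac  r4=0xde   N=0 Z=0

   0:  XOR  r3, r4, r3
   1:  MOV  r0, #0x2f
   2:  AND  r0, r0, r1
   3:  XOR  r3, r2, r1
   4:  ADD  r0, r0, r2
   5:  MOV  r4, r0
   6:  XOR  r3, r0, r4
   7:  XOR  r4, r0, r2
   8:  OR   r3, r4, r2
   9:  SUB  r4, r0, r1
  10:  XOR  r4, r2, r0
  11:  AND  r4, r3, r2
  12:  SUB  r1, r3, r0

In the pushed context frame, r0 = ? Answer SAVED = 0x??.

SAVED = 0x05

after  0: r0=0x74 r1=0x15 r2=0x29 r3=0x72 r4=0xde  N=0 Z=0
after  1: r0=0x2f r1=0x15 r2=0x29 r3=0x72 r4=0xde  N=0 Z=0
after  2: r0=0x05 r1=0x15 r2=0x29 r3=0x72 r4=0xde  N=0 Z=0
after  3: r0=0x05 r1=0x15 r2=0x29 r3=0x3c r4=0xde  N=0 Z=0
-- IRQ taken; context saved, return-PC = 4 --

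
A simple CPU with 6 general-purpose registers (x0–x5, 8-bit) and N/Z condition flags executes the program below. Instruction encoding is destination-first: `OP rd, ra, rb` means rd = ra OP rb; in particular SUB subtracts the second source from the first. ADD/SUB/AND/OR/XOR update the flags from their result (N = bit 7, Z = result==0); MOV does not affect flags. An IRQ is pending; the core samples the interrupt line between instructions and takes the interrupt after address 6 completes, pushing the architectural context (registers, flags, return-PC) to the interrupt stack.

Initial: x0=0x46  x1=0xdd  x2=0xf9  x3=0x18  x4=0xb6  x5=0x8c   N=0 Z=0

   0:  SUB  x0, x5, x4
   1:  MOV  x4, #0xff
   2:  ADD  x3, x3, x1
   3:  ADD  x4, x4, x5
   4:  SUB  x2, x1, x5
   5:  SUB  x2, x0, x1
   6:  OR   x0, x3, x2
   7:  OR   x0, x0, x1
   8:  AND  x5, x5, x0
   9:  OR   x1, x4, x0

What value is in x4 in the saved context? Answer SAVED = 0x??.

after  0: x0=0xd6 x1=0xdd x2=0xf9 x3=0x18 x4=0xb6 x5=0x8c  N=1 Z=0
after  1: x0=0xd6 x1=0xdd x2=0xf9 x3=0x18 x4=0xff x5=0x8c  N=1 Z=0
after  2: x0=0xd6 x1=0xdd x2=0xf9 x3=0xf5 x4=0xff x5=0x8c  N=1 Z=0
after  3: x0=0xd6 x1=0xdd x2=0xf9 x3=0xf5 x4=0x8b x5=0x8c  N=1 Z=0
after  4: x0=0xd6 x1=0xdd x2=0x51 x3=0xf5 x4=0x8b x5=0x8c  N=0 Z=0
after  5: x0=0xd6 x1=0xdd x2=0xf9 x3=0xf5 x4=0x8b x5=0x8c  N=1 Z=0
after  6: x0=0xfd x1=0xdd x2=0xf9 x3=0xf5 x4=0x8b x5=0x8c  N=1 Z=0
-- IRQ taken; context saved, return-PC = 7 --

SAVED = 0x8b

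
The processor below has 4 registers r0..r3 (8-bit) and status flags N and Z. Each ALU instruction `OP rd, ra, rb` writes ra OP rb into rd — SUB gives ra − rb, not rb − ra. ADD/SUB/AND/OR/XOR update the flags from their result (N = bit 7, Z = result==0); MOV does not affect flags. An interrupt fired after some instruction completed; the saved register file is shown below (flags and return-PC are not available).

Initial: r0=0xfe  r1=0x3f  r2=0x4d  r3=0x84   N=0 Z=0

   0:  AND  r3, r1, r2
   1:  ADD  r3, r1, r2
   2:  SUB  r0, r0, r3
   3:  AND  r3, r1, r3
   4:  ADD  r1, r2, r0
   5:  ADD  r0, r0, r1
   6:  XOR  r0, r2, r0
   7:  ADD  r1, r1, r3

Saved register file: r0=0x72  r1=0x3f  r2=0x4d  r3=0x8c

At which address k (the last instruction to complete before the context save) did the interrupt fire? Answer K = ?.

after  0: r0=0xfe r1=0x3f r2=0x4d r3=0x0d  N=0 Z=0
after  1: r0=0xfe r1=0x3f r2=0x4d r3=0x8c  N=1 Z=0
after  2: r0=0x72 r1=0x3f r2=0x4d r3=0x8c  N=0 Z=0
-- IRQ taken; context saved, return-PC = 3 --

K = 2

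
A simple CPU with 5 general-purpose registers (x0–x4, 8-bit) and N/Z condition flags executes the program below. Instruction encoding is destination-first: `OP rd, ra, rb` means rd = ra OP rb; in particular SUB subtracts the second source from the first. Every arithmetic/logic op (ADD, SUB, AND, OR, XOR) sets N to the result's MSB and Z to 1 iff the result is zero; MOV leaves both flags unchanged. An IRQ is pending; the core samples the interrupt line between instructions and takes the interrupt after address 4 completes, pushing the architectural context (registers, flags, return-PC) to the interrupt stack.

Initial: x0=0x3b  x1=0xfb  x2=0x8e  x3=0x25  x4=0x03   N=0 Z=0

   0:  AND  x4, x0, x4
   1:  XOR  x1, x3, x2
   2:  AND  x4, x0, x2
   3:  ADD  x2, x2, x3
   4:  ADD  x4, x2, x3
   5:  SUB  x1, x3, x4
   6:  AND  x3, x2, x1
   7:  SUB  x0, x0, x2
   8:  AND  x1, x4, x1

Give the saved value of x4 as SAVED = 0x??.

after  0: x0=0x3b x1=0xfb x2=0x8e x3=0x25 x4=0x03  N=0 Z=0
after  1: x0=0x3b x1=0xab x2=0x8e x3=0x25 x4=0x03  N=1 Z=0
after  2: x0=0x3b x1=0xab x2=0x8e x3=0x25 x4=0x0a  N=0 Z=0
after  3: x0=0x3b x1=0xab x2=0xb3 x3=0x25 x4=0x0a  N=1 Z=0
after  4: x0=0x3b x1=0xab x2=0xb3 x3=0x25 x4=0xd8  N=1 Z=0
-- IRQ taken; context saved, return-PC = 5 --

SAVED = 0xd8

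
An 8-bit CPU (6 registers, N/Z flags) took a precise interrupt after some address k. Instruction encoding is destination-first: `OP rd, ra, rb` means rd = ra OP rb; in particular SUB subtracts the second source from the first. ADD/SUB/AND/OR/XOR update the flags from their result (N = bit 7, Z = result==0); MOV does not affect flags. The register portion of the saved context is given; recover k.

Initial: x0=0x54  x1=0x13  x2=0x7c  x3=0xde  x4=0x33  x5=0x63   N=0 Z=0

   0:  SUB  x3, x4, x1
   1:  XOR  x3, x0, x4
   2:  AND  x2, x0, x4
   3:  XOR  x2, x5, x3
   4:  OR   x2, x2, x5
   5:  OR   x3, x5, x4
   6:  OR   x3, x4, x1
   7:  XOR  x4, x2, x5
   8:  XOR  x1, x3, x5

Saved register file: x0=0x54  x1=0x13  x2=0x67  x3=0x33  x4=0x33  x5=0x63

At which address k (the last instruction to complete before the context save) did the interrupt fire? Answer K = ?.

after  0: x0=0x54 x1=0x13 x2=0x7c x3=0x20 x4=0x33 x5=0x63  N=0 Z=0
after  1: x0=0x54 x1=0x13 x2=0x7c x3=0x67 x4=0x33 x5=0x63  N=0 Z=0
after  2: x0=0x54 x1=0x13 x2=0x10 x3=0x67 x4=0x33 x5=0x63  N=0 Z=0
after  3: x0=0x54 x1=0x13 x2=0x04 x3=0x67 x4=0x33 x5=0x63  N=0 Z=0
after  4: x0=0x54 x1=0x13 x2=0x67 x3=0x67 x4=0x33 x5=0x63  N=0 Z=0
after  5: x0=0x54 x1=0x13 x2=0x67 x3=0x73 x4=0x33 x5=0x63  N=0 Z=0
after  6: x0=0x54 x1=0x13 x2=0x67 x3=0x33 x4=0x33 x5=0x63  N=0 Z=0
-- IRQ taken; context saved, return-PC = 7 --

K = 6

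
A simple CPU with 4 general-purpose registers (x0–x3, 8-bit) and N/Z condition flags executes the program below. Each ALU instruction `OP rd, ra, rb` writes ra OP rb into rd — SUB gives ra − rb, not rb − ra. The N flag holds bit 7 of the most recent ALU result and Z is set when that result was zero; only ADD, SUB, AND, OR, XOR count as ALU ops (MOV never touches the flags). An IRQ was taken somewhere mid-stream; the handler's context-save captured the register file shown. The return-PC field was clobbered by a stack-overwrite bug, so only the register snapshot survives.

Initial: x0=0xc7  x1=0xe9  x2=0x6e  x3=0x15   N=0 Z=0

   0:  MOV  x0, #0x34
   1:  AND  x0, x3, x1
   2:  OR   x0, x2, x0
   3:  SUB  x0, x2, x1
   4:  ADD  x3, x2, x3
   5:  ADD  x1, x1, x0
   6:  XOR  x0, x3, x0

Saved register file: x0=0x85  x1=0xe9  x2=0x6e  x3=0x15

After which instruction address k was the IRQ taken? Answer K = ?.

after  0: x0=0x34 x1=0xe9 x2=0x6e x3=0x15  N=0 Z=0
after  1: x0=0x01 x1=0xe9 x2=0x6e x3=0x15  N=0 Z=0
after  2: x0=0x6f x1=0xe9 x2=0x6e x3=0x15  N=0 Z=0
after  3: x0=0x85 x1=0xe9 x2=0x6e x3=0x15  N=1 Z=0
-- IRQ taken; context saved, return-PC = 4 --

K = 3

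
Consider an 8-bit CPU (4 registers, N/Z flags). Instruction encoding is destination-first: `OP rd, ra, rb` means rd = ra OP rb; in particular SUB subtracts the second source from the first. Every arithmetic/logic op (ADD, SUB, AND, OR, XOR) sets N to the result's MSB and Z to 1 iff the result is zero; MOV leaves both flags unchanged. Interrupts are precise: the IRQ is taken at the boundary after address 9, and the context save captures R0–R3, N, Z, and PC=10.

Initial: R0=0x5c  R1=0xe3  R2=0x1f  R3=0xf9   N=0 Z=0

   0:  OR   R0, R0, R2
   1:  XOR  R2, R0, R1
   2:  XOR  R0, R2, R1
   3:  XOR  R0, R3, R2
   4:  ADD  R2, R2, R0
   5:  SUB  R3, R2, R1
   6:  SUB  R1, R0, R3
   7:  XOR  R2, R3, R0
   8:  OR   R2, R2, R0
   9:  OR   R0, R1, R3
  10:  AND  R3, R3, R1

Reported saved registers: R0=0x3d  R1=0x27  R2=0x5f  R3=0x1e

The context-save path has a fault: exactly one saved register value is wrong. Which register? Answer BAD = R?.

after  0: R0=0x5f R1=0xe3 R2=0x1f R3=0xf9  N=0 Z=0
after  1: R0=0x5f R1=0xe3 R2=0xbc R3=0xf9  N=1 Z=0
after  2: R0=0x5f R1=0xe3 R2=0xbc R3=0xf9  N=0 Z=0
after  3: R0=0x45 R1=0xe3 R2=0xbc R3=0xf9  N=0 Z=0
after  4: R0=0x45 R1=0xe3 R2=0x01 R3=0xf9  N=0 Z=0
after  5: R0=0x45 R1=0xe3 R2=0x01 R3=0x1e  N=0 Z=0
after  6: R0=0x45 R1=0x27 R2=0x01 R3=0x1e  N=0 Z=0
after  7: R0=0x45 R1=0x27 R2=0x5b R3=0x1e  N=0 Z=0
after  8: R0=0x45 R1=0x27 R2=0x5f R3=0x1e  N=0 Z=0
after  9: R0=0x3f R1=0x27 R2=0x5f R3=0x1e  N=0 Z=0
-- IRQ taken; context saved, return-PC = 10 --
mismatch: R0: reported 0x3d vs actual 0x3f

BAD = R0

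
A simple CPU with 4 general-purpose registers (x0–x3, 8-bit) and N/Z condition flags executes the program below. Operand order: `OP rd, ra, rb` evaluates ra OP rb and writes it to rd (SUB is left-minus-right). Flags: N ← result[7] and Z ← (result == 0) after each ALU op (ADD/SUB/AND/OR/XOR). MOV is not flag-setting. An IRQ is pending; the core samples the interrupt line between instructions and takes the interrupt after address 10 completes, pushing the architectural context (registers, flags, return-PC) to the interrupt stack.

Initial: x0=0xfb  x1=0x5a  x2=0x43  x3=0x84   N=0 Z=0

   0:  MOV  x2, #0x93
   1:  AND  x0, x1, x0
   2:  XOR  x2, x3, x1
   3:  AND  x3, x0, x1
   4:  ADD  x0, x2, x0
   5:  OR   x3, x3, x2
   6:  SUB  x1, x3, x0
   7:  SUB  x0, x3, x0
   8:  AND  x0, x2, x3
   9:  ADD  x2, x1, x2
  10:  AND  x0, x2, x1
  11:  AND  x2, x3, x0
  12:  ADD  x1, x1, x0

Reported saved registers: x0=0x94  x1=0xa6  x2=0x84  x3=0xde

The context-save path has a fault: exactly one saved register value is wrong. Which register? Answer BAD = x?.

BAD = x0

after  0: x0=0xfb x1=0x5a x2=0x93 x3=0x84  N=0 Z=0
after  1: x0=0x5a x1=0x5a x2=0x93 x3=0x84  N=0 Z=0
after  2: x0=0x5a x1=0x5a x2=0xde x3=0x84  N=1 Z=0
after  3: x0=0x5a x1=0x5a x2=0xde x3=0x5a  N=0 Z=0
after  4: x0=0x38 x1=0x5a x2=0xde x3=0x5a  N=0 Z=0
after  5: x0=0x38 x1=0x5a x2=0xde x3=0xde  N=1 Z=0
after  6: x0=0x38 x1=0xa6 x2=0xde x3=0xde  N=1 Z=0
after  7: x0=0xa6 x1=0xa6 x2=0xde x3=0xde  N=1 Z=0
after  8: x0=0xde x1=0xa6 x2=0xde x3=0xde  N=1 Z=0
after  9: x0=0xde x1=0xa6 x2=0x84 x3=0xde  N=1 Z=0
after 10: x0=0x84 x1=0xa6 x2=0x84 x3=0xde  N=1 Z=0
-- IRQ taken; context saved, return-PC = 11 --
mismatch: x0: reported 0x94 vs actual 0x84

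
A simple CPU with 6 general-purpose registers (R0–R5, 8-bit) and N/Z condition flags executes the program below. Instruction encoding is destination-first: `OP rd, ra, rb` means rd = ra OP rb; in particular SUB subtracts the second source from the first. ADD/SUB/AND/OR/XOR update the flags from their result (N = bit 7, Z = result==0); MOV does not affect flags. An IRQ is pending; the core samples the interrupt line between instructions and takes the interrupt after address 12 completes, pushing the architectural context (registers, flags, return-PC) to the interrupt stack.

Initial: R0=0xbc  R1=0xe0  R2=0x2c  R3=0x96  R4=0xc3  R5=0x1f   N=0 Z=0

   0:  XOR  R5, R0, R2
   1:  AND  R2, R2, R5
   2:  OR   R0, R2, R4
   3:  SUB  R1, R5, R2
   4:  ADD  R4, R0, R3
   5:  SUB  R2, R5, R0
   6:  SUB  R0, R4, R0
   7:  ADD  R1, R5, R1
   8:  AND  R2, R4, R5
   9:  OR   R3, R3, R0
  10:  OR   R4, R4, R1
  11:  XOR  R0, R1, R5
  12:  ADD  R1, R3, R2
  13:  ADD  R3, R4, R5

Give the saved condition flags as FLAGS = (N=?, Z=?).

after  0: R0=0xbc R1=0xe0 R2=0x2c R3=0x96 R4=0xc3 R5=0x90  N=1 Z=0
after  1: R0=0xbc R1=0xe0 R2=0x00 R3=0x96 R4=0xc3 R5=0x90  N=0 Z=1
after  2: R0=0xc3 R1=0xe0 R2=0x00 R3=0x96 R4=0xc3 R5=0x90  N=1 Z=0
after  3: R0=0xc3 R1=0x90 R2=0x00 R3=0x96 R4=0xc3 R5=0x90  N=1 Z=0
after  4: R0=0xc3 R1=0x90 R2=0x00 R3=0x96 R4=0x59 R5=0x90  N=0 Z=0
after  5: R0=0xc3 R1=0x90 R2=0xcd R3=0x96 R4=0x59 R5=0x90  N=1 Z=0
after  6: R0=0x96 R1=0x90 R2=0xcd R3=0x96 R4=0x59 R5=0x90  N=1 Z=0
after  7: R0=0x96 R1=0x20 R2=0xcd R3=0x96 R4=0x59 R5=0x90  N=0 Z=0
after  8: R0=0x96 R1=0x20 R2=0x10 R3=0x96 R4=0x59 R5=0x90  N=0 Z=0
after  9: R0=0x96 R1=0x20 R2=0x10 R3=0x96 R4=0x59 R5=0x90  N=1 Z=0
after 10: R0=0x96 R1=0x20 R2=0x10 R3=0x96 R4=0x79 R5=0x90  N=0 Z=0
after 11: R0=0xb0 R1=0x20 R2=0x10 R3=0x96 R4=0x79 R5=0x90  N=1 Z=0
after 12: R0=0xb0 R1=0xa6 R2=0x10 R3=0x96 R4=0x79 R5=0x90  N=1 Z=0
-- IRQ taken; context saved, return-PC = 13 --

FLAGS = (N=1, Z=0)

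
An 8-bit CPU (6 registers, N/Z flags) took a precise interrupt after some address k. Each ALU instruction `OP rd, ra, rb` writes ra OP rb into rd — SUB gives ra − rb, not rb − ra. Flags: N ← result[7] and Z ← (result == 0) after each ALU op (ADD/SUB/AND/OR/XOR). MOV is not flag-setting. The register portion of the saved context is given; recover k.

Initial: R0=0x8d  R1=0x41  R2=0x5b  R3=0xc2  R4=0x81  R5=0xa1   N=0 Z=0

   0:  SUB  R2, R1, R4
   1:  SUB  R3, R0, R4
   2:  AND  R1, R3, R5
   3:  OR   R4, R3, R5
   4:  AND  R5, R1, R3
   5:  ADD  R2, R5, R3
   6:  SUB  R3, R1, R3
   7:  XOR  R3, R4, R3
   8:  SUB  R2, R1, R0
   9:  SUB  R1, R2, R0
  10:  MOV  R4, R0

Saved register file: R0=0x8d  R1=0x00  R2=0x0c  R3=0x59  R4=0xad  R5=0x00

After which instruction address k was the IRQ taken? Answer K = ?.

after  0: R0=0x8d R1=0x41 R2=0xc0 R3=0xc2 R4=0x81 R5=0xa1  N=1 Z=0
after  1: R0=0x8d R1=0x41 R2=0xc0 R3=0x0c R4=0x81 R5=0xa1  N=0 Z=0
after  2: R0=0x8d R1=0x00 R2=0xc0 R3=0x0c R4=0x81 R5=0xa1  N=0 Z=1
after  3: R0=0x8d R1=0x00 R2=0xc0 R3=0x0c R4=0xad R5=0xa1  N=1 Z=0
after  4: R0=0x8d R1=0x00 R2=0xc0 R3=0x0c R4=0xad R5=0x00  N=0 Z=1
after  5: R0=0x8d R1=0x00 R2=0x0c R3=0x0c R4=0xad R5=0x00  N=0 Z=0
after  6: R0=0x8d R1=0x00 R2=0x0c R3=0xf4 R4=0xad R5=0x00  N=1 Z=0
after  7: R0=0x8d R1=0x00 R2=0x0c R3=0x59 R4=0xad R5=0x00  N=0 Z=0
-- IRQ taken; context saved, return-PC = 8 --

K = 7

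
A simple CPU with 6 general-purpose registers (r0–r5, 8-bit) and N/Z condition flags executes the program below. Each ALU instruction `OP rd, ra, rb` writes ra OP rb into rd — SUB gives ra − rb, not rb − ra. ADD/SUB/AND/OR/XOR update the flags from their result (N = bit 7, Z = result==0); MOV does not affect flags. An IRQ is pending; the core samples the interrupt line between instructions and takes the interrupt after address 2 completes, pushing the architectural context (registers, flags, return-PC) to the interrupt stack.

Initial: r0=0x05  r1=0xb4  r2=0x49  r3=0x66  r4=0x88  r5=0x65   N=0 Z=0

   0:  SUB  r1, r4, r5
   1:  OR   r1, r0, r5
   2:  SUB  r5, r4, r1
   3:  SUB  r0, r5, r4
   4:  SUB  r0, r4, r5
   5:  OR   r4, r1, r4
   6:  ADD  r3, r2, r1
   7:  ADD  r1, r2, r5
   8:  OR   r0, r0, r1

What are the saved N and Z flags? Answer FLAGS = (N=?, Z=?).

FLAGS = (N=0, Z=0)

after  0: r0=0x05 r1=0x23 r2=0x49 r3=0x66 r4=0x88 r5=0x65  N=0 Z=0
after  1: r0=0x05 r1=0x65 r2=0x49 r3=0x66 r4=0x88 r5=0x65  N=0 Z=0
after  2: r0=0x05 r1=0x65 r2=0x49 r3=0x66 r4=0x88 r5=0x23  N=0 Z=0
-- IRQ taken; context saved, return-PC = 3 --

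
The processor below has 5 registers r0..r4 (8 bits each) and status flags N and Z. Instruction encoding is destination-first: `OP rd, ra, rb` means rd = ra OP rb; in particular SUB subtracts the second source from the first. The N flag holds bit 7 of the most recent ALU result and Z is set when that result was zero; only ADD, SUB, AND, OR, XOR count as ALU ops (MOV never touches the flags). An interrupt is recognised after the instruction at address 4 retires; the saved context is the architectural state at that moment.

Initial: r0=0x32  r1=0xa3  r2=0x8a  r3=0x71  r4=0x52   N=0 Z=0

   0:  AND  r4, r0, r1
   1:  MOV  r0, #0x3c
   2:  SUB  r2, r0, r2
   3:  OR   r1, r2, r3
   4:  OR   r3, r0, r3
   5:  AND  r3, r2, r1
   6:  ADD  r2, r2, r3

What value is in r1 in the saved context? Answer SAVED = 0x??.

SAVED = 0xf3

after  0: r0=0x32 r1=0xa3 r2=0x8a r3=0x71 r4=0x22  N=0 Z=0
after  1: r0=0x3c r1=0xa3 r2=0x8a r3=0x71 r4=0x22  N=0 Z=0
after  2: r0=0x3c r1=0xa3 r2=0xb2 r3=0x71 r4=0x22  N=1 Z=0
after  3: r0=0x3c r1=0xf3 r2=0xb2 r3=0x71 r4=0x22  N=1 Z=0
after  4: r0=0x3c r1=0xf3 r2=0xb2 r3=0x7d r4=0x22  N=0 Z=0
-- IRQ taken; context saved, return-PC = 5 --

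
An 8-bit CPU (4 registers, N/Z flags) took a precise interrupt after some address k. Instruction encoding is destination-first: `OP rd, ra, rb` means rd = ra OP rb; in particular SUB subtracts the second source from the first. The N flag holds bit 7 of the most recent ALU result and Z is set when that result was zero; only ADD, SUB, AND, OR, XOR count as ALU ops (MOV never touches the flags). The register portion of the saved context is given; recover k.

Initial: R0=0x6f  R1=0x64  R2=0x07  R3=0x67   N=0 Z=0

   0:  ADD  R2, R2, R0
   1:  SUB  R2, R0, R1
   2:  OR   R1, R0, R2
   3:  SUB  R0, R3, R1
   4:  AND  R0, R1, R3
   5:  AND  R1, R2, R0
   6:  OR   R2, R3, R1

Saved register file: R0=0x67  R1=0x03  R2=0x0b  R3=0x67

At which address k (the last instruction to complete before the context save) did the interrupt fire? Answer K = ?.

after  0: R0=0x6f R1=0x64 R2=0x76 R3=0x67  N=0 Z=0
after  1: R0=0x6f R1=0x64 R2=0x0b R3=0x67  N=0 Z=0
after  2: R0=0x6f R1=0x6f R2=0x0b R3=0x67  N=0 Z=0
after  3: R0=0xf8 R1=0x6f R2=0x0b R3=0x67  N=1 Z=0
after  4: R0=0x67 R1=0x6f R2=0x0b R3=0x67  N=0 Z=0
after  5: R0=0x67 R1=0x03 R2=0x0b R3=0x67  N=0 Z=0
-- IRQ taken; context saved, return-PC = 6 --

K = 5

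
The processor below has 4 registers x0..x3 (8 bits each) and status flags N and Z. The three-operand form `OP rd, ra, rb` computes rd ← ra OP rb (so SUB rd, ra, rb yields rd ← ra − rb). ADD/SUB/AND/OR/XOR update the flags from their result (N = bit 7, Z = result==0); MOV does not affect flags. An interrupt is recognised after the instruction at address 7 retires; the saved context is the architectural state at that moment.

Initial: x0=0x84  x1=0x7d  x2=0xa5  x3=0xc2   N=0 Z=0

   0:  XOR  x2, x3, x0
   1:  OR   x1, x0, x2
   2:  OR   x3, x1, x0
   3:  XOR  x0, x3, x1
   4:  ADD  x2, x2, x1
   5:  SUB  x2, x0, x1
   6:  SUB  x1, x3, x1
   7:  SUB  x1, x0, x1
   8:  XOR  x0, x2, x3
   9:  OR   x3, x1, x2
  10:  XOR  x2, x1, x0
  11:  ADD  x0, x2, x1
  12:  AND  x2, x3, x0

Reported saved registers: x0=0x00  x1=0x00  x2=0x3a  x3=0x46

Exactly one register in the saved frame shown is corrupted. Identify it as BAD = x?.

after  0: x0=0x84 x1=0x7d x2=0x46 x3=0xc2  N=0 Z=0
after  1: x0=0x84 x1=0xc6 x2=0x46 x3=0xc2  N=1 Z=0
after  2: x0=0x84 x1=0xc6 x2=0x46 x3=0xc6  N=1 Z=0
after  3: x0=0x00 x1=0xc6 x2=0x46 x3=0xc6  N=0 Z=1
after  4: x0=0x00 x1=0xc6 x2=0x0c x3=0xc6  N=0 Z=0
after  5: x0=0x00 x1=0xc6 x2=0x3a x3=0xc6  N=0 Z=0
after  6: x0=0x00 x1=0x00 x2=0x3a x3=0xc6  N=0 Z=1
after  7: x0=0x00 x1=0x00 x2=0x3a x3=0xc6  N=0 Z=1
-- IRQ taken; context saved, return-PC = 8 --
mismatch: x3: reported 0x46 vs actual 0xc6

BAD = x3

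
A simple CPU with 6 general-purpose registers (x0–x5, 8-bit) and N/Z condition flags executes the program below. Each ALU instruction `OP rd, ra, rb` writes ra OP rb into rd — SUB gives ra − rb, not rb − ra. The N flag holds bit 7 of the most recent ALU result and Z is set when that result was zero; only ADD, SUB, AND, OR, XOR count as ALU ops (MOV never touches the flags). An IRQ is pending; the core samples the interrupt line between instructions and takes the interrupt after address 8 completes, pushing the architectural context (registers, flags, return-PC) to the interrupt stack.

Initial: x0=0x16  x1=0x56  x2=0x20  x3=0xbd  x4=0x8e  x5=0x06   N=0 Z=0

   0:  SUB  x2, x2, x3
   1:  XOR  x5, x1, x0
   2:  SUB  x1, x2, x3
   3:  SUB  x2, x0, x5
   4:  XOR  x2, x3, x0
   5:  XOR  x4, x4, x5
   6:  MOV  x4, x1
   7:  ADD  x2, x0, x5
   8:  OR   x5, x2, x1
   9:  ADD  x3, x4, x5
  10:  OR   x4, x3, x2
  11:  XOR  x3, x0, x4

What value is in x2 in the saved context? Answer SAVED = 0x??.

SAVED = 0x56

after  0: x0=0x16 x1=0x56 x2=0x63 x3=0xbd x4=0x8e x5=0x06  N=0 Z=0
after  1: x0=0x16 x1=0x56 x2=0x63 x3=0xbd x4=0x8e x5=0x40  N=0 Z=0
after  2: x0=0x16 x1=0xa6 x2=0x63 x3=0xbd x4=0x8e x5=0x40  N=1 Z=0
after  3: x0=0x16 x1=0xa6 x2=0xd6 x3=0xbd x4=0x8e x5=0x40  N=1 Z=0
after  4: x0=0x16 x1=0xa6 x2=0xab x3=0xbd x4=0x8e x5=0x40  N=1 Z=0
after  5: x0=0x16 x1=0xa6 x2=0xab x3=0xbd x4=0xce x5=0x40  N=1 Z=0
after  6: x0=0x16 x1=0xa6 x2=0xab x3=0xbd x4=0xa6 x5=0x40  N=1 Z=0
after  7: x0=0x16 x1=0xa6 x2=0x56 x3=0xbd x4=0xa6 x5=0x40  N=0 Z=0
after  8: x0=0x16 x1=0xa6 x2=0x56 x3=0xbd x4=0xa6 x5=0xf6  N=1 Z=0
-- IRQ taken; context saved, return-PC = 9 --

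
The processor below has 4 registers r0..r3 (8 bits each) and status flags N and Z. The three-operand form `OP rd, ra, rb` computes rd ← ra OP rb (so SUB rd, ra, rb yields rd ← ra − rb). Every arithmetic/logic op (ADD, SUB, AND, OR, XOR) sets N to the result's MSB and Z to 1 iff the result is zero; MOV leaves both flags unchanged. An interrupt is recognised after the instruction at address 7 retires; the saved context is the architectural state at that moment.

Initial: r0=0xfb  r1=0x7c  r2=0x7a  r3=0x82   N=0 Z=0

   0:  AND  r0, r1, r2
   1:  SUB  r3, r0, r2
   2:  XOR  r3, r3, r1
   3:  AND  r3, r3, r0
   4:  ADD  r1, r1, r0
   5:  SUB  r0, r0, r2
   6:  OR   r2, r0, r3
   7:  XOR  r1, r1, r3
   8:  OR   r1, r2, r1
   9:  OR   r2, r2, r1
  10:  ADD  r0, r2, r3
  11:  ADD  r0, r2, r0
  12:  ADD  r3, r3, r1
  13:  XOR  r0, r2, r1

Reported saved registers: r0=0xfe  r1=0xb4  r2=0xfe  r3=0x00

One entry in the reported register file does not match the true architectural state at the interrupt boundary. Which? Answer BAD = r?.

BAD = r1

after  0: r0=0x78 r1=0x7c r2=0x7a r3=0x82  N=0 Z=0
after  1: r0=0x78 r1=0x7c r2=0x7a r3=0xfe  N=1 Z=0
after  2: r0=0x78 r1=0x7c r2=0x7a r3=0x82  N=1 Z=0
after  3: r0=0x78 r1=0x7c r2=0x7a r3=0x00  N=0 Z=1
after  4: r0=0x78 r1=0xf4 r2=0x7a r3=0x00  N=1 Z=0
after  5: r0=0xfe r1=0xf4 r2=0x7a r3=0x00  N=1 Z=0
after  6: r0=0xfe r1=0xf4 r2=0xfe r3=0x00  N=1 Z=0
after  7: r0=0xfe r1=0xf4 r2=0xfe r3=0x00  N=1 Z=0
-- IRQ taken; context saved, return-PC = 8 --
mismatch: r1: reported 0xb4 vs actual 0xf4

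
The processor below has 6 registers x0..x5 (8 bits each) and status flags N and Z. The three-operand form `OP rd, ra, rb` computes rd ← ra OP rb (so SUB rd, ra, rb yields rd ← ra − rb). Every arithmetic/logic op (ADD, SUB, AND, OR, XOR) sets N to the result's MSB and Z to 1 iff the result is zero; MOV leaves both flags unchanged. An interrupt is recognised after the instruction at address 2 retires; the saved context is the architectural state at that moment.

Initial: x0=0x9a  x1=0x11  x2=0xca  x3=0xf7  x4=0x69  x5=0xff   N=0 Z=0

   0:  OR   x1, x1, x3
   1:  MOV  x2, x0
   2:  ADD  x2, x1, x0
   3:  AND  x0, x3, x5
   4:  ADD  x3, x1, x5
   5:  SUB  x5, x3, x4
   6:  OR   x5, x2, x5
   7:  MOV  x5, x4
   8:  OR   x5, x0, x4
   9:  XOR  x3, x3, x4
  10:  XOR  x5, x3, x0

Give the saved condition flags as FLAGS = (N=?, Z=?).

FLAGS = (N=1, Z=0)

after  0: x0=0x9a x1=0xf7 x2=0xca x3=0xf7 x4=0x69 x5=0xff  N=1 Z=0
after  1: x0=0x9a x1=0xf7 x2=0x9a x3=0xf7 x4=0x69 x5=0xff  N=1 Z=0
after  2: x0=0x9a x1=0xf7 x2=0x91 x3=0xf7 x4=0x69 x5=0xff  N=1 Z=0
-- IRQ taken; context saved, return-PC = 3 --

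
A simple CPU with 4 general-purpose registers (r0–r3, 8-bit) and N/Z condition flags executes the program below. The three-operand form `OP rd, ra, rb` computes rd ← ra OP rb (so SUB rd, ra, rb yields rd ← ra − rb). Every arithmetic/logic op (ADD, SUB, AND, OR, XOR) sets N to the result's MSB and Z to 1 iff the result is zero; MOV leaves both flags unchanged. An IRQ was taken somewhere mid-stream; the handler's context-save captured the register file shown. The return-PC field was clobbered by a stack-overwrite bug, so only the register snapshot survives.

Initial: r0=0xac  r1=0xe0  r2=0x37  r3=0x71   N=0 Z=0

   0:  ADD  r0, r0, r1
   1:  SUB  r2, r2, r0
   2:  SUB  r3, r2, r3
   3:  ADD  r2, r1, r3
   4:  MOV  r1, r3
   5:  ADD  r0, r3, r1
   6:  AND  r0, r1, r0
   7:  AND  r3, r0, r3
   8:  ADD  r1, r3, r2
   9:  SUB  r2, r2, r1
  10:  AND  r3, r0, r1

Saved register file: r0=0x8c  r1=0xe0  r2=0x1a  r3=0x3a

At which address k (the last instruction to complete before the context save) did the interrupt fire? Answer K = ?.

K = 3

after  0: r0=0x8c r1=0xe0 r2=0x37 r3=0x71  N=1 Z=0
after  1: r0=0x8c r1=0xe0 r2=0xab r3=0x71  N=1 Z=0
after  2: r0=0x8c r1=0xe0 r2=0xab r3=0x3a  N=0 Z=0
after  3: r0=0x8c r1=0xe0 r2=0x1a r3=0x3a  N=0 Z=0
-- IRQ taken; context saved, return-PC = 4 --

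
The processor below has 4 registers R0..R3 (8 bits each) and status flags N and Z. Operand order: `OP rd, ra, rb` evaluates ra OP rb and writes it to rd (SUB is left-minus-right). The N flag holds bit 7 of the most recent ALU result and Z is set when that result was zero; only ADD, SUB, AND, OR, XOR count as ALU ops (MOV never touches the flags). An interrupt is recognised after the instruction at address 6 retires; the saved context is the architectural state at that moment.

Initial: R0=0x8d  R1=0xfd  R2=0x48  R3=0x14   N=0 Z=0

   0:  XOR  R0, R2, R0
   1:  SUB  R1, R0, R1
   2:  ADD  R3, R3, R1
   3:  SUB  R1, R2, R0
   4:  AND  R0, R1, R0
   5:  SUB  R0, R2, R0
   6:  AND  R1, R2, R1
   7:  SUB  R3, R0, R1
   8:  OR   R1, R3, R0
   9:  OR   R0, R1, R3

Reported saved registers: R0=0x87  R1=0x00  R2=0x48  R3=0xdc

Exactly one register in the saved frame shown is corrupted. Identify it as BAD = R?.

BAD = R0

after  0: R0=0xc5 R1=0xfd R2=0x48 R3=0x14  N=1 Z=0
after  1: R0=0xc5 R1=0xc8 R2=0x48 R3=0x14  N=1 Z=0
after  2: R0=0xc5 R1=0xc8 R2=0x48 R3=0xdc  N=1 Z=0
after  3: R0=0xc5 R1=0x83 R2=0x48 R3=0xdc  N=1 Z=0
after  4: R0=0x81 R1=0x83 R2=0x48 R3=0xdc  N=1 Z=0
after  5: R0=0xc7 R1=0x83 R2=0x48 R3=0xdc  N=1 Z=0
after  6: R0=0xc7 R1=0x00 R2=0x48 R3=0xdc  N=0 Z=1
-- IRQ taken; context saved, return-PC = 7 --
mismatch: R0: reported 0x87 vs actual 0xc7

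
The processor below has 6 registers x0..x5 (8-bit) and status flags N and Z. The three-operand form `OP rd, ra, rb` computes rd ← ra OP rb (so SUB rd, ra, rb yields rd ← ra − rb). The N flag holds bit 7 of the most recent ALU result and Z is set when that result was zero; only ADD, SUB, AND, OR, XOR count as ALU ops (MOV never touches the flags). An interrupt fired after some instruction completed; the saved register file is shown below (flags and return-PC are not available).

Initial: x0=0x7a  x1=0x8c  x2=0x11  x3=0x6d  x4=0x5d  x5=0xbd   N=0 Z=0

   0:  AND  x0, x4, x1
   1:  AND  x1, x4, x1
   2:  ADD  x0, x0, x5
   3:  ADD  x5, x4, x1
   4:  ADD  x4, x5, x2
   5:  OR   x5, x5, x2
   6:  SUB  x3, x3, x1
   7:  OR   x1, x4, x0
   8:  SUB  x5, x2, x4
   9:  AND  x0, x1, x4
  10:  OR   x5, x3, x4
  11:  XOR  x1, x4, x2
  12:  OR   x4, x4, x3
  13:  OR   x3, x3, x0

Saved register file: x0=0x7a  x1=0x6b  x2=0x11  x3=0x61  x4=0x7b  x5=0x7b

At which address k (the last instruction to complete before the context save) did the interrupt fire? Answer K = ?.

after  0: x0=0x0c x1=0x8c x2=0x11 x3=0x6d x4=0x5d x5=0xbd  N=0 Z=0
after  1: x0=0x0c x1=0x0c x2=0x11 x3=0x6d x4=0x5d x5=0xbd  N=0 Z=0
after  2: x0=0xc9 x1=0x0c x2=0x11 x3=0x6d x4=0x5d x5=0xbd  N=1 Z=0
after  3: x0=0xc9 x1=0x0c x2=0x11 x3=0x6d x4=0x5d x5=0x69  N=0 Z=0
after  4: x0=0xc9 x1=0x0c x2=0x11 x3=0x6d x4=0x7a x5=0x69  N=0 Z=0
after  5: x0=0xc9 x1=0x0c x2=0x11 x3=0x6d x4=0x7a x5=0x79  N=0 Z=0
after  6: x0=0xc9 x1=0x0c x2=0x11 x3=0x61 x4=0x7a x5=0x79  N=0 Z=0
after  7: x0=0xc9 x1=0xfb x2=0x11 x3=0x61 x4=0x7a x5=0x79  N=1 Z=0
after  8: x0=0xc9 x1=0xfb x2=0x11 x3=0x61 x4=0x7a x5=0x97  N=1 Z=0
after  9: x0=0x7a x1=0xfb x2=0x11 x3=0x61 x4=0x7a x5=0x97  N=0 Z=0
after 10: x0=0x7a x1=0xfb x2=0x11 x3=0x61 x4=0x7a x5=0x7b  N=0 Z=0
after 11: x0=0x7a x1=0x6b x2=0x11 x3=0x61 x4=0x7a x5=0x7b  N=0 Z=0
after 12: x0=0x7a x1=0x6b x2=0x11 x3=0x61 x4=0x7b x5=0x7b  N=0 Z=0
-- IRQ taken; context saved, return-PC = 13 --

K = 12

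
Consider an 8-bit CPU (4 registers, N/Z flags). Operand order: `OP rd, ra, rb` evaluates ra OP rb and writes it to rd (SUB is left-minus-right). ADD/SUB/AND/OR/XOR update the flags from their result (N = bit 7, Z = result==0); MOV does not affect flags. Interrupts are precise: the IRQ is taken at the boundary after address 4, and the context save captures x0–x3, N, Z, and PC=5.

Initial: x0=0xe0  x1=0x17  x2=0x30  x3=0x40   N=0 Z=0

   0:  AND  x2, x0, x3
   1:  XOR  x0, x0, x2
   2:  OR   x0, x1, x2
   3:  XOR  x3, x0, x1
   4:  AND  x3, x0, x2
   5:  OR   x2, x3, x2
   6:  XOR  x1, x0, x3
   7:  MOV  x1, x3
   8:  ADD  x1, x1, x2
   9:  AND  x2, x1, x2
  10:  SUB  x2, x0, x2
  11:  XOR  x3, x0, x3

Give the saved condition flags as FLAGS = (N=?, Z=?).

FLAGS = (N=0, Z=0)

after  0: x0=0xe0 x1=0x17 x2=0x40 x3=0x40  N=0 Z=0
after  1: x0=0xa0 x1=0x17 x2=0x40 x3=0x40  N=1 Z=0
after  2: x0=0x57 x1=0x17 x2=0x40 x3=0x40  N=0 Z=0
after  3: x0=0x57 x1=0x17 x2=0x40 x3=0x40  N=0 Z=0
after  4: x0=0x57 x1=0x17 x2=0x40 x3=0x40  N=0 Z=0
-- IRQ taken; context saved, return-PC = 5 --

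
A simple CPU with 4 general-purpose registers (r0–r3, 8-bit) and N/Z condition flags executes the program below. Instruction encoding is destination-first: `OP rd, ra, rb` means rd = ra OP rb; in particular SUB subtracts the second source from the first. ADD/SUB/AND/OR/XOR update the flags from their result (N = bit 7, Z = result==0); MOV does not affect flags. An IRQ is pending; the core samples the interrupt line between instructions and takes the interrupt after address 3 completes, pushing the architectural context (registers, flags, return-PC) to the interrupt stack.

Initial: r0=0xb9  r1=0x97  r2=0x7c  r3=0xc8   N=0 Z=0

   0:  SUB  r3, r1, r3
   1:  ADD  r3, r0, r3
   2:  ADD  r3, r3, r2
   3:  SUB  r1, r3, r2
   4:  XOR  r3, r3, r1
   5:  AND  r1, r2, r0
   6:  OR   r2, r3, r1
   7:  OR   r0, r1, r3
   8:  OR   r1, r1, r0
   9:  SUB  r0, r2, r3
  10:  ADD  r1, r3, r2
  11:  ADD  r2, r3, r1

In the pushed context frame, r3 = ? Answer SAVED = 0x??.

after  0: r0=0xb9 r1=0x97 r2=0x7c r3=0xcf  N=1 Z=0
after  1: r0=0xb9 r1=0x97 r2=0x7c r3=0x88  N=1 Z=0
after  2: r0=0xb9 r1=0x97 r2=0x7c r3=0x04  N=0 Z=0
after  3: r0=0xb9 r1=0x88 r2=0x7c r3=0x04  N=1 Z=0
-- IRQ taken; context saved, return-PC = 4 --

SAVED = 0x04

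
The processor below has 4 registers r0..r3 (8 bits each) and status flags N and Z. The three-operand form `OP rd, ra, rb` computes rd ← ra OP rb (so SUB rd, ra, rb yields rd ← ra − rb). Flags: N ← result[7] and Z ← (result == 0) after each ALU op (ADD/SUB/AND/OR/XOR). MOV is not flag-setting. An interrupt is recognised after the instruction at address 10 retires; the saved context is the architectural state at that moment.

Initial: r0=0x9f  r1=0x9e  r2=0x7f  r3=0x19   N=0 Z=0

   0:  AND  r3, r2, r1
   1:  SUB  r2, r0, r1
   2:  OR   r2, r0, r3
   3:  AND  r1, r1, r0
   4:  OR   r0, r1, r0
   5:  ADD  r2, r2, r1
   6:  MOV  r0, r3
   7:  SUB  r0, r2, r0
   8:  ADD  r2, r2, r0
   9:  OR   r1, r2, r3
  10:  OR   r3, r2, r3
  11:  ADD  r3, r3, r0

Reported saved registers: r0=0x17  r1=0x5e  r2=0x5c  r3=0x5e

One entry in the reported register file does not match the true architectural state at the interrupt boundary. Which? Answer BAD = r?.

BAD = r0

after  0: r0=0x9f r1=0x9e r2=0x7f r3=0x1e  N=0 Z=0
after  1: r0=0x9f r1=0x9e r2=0x01 r3=0x1e  N=0 Z=0
after  2: r0=0x9f r1=0x9e r2=0x9f r3=0x1e  N=1 Z=0
after  3: r0=0x9f r1=0x9e r2=0x9f r3=0x1e  N=1 Z=0
after  4: r0=0x9f r1=0x9e r2=0x9f r3=0x1e  N=1 Z=0
after  5: r0=0x9f r1=0x9e r2=0x3d r3=0x1e  N=0 Z=0
after  6: r0=0x1e r1=0x9e r2=0x3d r3=0x1e  N=0 Z=0
after  7: r0=0x1f r1=0x9e r2=0x3d r3=0x1e  N=0 Z=0
after  8: r0=0x1f r1=0x9e r2=0x5c r3=0x1e  N=0 Z=0
after  9: r0=0x1f r1=0x5e r2=0x5c r3=0x1e  N=0 Z=0
after 10: r0=0x1f r1=0x5e r2=0x5c r3=0x5e  N=0 Z=0
-- IRQ taken; context saved, return-PC = 11 --
mismatch: r0: reported 0x17 vs actual 0x1f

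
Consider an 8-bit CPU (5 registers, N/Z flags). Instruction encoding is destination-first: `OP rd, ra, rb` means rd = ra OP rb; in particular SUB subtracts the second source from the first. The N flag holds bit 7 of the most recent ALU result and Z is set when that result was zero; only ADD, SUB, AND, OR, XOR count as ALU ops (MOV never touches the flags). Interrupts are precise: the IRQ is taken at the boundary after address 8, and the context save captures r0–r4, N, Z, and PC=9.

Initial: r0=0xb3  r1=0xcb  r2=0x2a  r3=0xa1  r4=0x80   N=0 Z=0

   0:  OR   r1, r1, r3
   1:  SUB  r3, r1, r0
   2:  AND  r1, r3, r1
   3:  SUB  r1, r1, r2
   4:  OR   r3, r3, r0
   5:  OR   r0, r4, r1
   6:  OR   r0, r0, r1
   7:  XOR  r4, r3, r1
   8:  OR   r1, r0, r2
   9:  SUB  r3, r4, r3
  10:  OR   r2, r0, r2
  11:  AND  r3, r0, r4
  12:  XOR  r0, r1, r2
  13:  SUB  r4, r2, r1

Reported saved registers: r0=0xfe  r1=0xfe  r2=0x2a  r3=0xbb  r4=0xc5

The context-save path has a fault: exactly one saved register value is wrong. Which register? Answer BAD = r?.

after  0: r0=0xb3 r1=0xeb r2=0x2a r3=0xa1 r4=0x80  N=1 Z=0
after  1: r0=0xb3 r1=0xeb r2=0x2a r3=0x38 r4=0x80  N=0 Z=0
after  2: r0=0xb3 r1=0x28 r2=0x2a r3=0x38 r4=0x80  N=0 Z=0
after  3: r0=0xb3 r1=0xfe r2=0x2a r3=0x38 r4=0x80  N=1 Z=0
after  4: r0=0xb3 r1=0xfe r2=0x2a r3=0xbb r4=0x80  N=1 Z=0
after  5: r0=0xfe r1=0xfe r2=0x2a r3=0xbb r4=0x80  N=1 Z=0
after  6: r0=0xfe r1=0xfe r2=0x2a r3=0xbb r4=0x80  N=1 Z=0
after  7: r0=0xfe r1=0xfe r2=0x2a r3=0xbb r4=0x45  N=0 Z=0
after  8: r0=0xfe r1=0xfe r2=0x2a r3=0xbb r4=0x45  N=1 Z=0
-- IRQ taken; context saved, return-PC = 9 --
mismatch: r4: reported 0xc5 vs actual 0x45

BAD = r4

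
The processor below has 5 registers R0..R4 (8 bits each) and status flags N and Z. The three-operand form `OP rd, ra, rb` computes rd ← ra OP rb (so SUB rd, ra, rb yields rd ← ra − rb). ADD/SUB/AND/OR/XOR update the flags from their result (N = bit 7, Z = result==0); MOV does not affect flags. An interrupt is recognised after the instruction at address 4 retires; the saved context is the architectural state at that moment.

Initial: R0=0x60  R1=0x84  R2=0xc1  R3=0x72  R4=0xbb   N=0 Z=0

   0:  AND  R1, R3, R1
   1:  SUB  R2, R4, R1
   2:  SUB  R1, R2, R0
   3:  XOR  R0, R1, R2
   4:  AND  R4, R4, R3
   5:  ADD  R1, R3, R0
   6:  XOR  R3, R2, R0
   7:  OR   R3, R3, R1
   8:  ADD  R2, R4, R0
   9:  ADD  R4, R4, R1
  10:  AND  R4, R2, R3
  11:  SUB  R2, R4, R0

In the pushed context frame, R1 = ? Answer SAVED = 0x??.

after  0: R0=0x60 R1=0x00 R2=0xc1 R3=0x72 R4=0xbb  N=0 Z=1
after  1: R0=0x60 R1=0x00 R2=0xbb R3=0x72 R4=0xbb  N=1 Z=0
after  2: R0=0x60 R1=0x5b R2=0xbb R3=0x72 R4=0xbb  N=0 Z=0
after  3: R0=0xe0 R1=0x5b R2=0xbb R3=0x72 R4=0xbb  N=1 Z=0
after  4: R0=0xe0 R1=0x5b R2=0xbb R3=0x72 R4=0x32  N=0 Z=0
-- IRQ taken; context saved, return-PC = 5 --

SAVED = 0x5b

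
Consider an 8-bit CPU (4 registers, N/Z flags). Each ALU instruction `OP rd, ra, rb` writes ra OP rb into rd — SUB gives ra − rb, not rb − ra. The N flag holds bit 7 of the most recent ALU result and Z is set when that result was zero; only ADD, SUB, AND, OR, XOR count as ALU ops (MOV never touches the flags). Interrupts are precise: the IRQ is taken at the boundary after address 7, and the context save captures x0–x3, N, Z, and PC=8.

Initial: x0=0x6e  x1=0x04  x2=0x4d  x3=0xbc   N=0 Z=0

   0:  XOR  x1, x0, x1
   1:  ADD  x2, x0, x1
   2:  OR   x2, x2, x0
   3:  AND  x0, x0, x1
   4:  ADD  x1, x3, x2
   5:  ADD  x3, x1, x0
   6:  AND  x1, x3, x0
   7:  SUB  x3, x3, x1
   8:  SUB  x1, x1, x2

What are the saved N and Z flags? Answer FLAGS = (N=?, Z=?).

FLAGS = (N=0, Z=0)

after  0: x0=0x6e x1=0x6a x2=0x4d x3=0xbc  N=0 Z=0
after  1: x0=0x6e x1=0x6a x2=0xd8 x3=0xbc  N=1 Z=0
after  2: x0=0x6e x1=0x6a x2=0xfe x3=0xbc  N=1 Z=0
after  3: x0=0x6a x1=0x6a x2=0xfe x3=0xbc  N=0 Z=0
after  4: x0=0x6a x1=0xba x2=0xfe x3=0xbc  N=1 Z=0
after  5: x0=0x6a x1=0xba x2=0xfe x3=0x24  N=0 Z=0
after  6: x0=0x6a x1=0x20 x2=0xfe x3=0x24  N=0 Z=0
after  7: x0=0x6a x1=0x20 x2=0xfe x3=0x04  N=0 Z=0
-- IRQ taken; context saved, return-PC = 8 --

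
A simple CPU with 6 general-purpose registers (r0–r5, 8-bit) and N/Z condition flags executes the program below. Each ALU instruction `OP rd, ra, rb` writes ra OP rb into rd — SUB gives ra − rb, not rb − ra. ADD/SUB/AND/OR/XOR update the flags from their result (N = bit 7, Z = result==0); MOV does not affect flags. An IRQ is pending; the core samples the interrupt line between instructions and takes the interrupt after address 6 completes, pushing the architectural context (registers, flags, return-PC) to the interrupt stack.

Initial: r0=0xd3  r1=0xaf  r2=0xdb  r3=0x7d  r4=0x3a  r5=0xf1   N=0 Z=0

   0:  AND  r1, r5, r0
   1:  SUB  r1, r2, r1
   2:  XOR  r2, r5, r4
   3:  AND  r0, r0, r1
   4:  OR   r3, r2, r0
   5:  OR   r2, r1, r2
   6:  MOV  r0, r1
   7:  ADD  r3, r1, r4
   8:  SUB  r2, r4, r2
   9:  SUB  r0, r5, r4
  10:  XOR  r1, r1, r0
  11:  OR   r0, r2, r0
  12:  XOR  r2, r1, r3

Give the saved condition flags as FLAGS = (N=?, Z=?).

after  0: r0=0xd3 r1=0xd1 r2=0xdb r3=0x7d r4=0x3a r5=0xf1  N=1 Z=0
after  1: r0=0xd3 r1=0x0a r2=0xdb r3=0x7d r4=0x3a r5=0xf1  N=0 Z=0
after  2: r0=0xd3 r1=0x0a r2=0xcb r3=0x7d r4=0x3a r5=0xf1  N=1 Z=0
after  3: r0=0x02 r1=0x0a r2=0xcb r3=0x7d r4=0x3a r5=0xf1  N=0 Z=0
after  4: r0=0x02 r1=0x0a r2=0xcb r3=0xcb r4=0x3a r5=0xf1  N=1 Z=0
after  5: r0=0x02 r1=0x0a r2=0xcb r3=0xcb r4=0x3a r5=0xf1  N=1 Z=0
after  6: r0=0x0a r1=0x0a r2=0xcb r3=0xcb r4=0x3a r5=0xf1  N=1 Z=0
-- IRQ taken; context saved, return-PC = 7 --

FLAGS = (N=1, Z=0)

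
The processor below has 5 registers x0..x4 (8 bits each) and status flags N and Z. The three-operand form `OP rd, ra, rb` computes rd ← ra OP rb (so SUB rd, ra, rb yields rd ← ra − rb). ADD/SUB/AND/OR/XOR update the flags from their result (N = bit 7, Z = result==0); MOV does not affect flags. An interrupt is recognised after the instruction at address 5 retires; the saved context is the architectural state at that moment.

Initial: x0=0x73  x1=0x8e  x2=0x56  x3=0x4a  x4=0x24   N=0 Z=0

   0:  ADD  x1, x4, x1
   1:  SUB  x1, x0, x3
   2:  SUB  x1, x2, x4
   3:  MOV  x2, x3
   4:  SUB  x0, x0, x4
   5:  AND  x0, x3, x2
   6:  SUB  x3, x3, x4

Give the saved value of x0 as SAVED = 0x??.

SAVED = 0x4a

after  0: x0=0x73 x1=0xb2 x2=0x56 x3=0x4a x4=0x24  N=1 Z=0
after  1: x0=0x73 x1=0x29 x2=0x56 x3=0x4a x4=0x24  N=0 Z=0
after  2: x0=0x73 x1=0x32 x2=0x56 x3=0x4a x4=0x24  N=0 Z=0
after  3: x0=0x73 x1=0x32 x2=0x4a x3=0x4a x4=0x24  N=0 Z=0
after  4: x0=0x4f x1=0x32 x2=0x4a x3=0x4a x4=0x24  N=0 Z=0
after  5: x0=0x4a x1=0x32 x2=0x4a x3=0x4a x4=0x24  N=0 Z=0
-- IRQ taken; context saved, return-PC = 6 --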